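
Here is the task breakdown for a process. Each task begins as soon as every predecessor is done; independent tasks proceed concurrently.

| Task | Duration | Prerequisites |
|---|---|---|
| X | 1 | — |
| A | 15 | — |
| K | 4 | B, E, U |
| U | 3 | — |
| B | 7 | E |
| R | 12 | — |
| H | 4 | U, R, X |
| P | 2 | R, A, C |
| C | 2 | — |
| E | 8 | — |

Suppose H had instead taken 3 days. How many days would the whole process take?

19

Baseline: E→B→K = 8+7+4 = 19 → 19 days.
The longest path through H is only 16 days, so H has float 3.
That remains the longest chain; total 19 days.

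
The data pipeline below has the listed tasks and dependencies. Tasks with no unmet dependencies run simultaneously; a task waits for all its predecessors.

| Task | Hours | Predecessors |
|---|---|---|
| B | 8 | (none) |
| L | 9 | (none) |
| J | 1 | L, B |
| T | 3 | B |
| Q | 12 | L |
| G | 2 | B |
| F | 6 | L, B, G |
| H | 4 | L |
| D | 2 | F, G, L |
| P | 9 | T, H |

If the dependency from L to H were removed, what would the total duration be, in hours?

With the dependency in place, L→H→P = 9+4+9 = 22 sets the finish at 22 hours.
Without L→H, H's earliest start moves from 9 to 0.
After: L→Q = 9+12 = 21 → 21 hours.

21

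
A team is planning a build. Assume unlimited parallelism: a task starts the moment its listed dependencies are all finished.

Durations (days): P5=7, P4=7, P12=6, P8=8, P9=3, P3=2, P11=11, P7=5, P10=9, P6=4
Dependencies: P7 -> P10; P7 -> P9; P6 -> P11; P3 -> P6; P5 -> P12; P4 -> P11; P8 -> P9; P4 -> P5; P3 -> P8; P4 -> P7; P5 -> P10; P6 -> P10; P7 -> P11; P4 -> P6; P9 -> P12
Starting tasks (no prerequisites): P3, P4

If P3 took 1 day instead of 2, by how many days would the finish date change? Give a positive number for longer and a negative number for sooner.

0

Critical path before the change: P4→P5→P10 = 7+7+9 = 23 giving 23 days.
The longest path through P3 is only 19 days, so P3 has float 4.
The critical path is still P4→P5→P10; finish is now 23 days.
Change in finish: 23 − 23 = +0 days.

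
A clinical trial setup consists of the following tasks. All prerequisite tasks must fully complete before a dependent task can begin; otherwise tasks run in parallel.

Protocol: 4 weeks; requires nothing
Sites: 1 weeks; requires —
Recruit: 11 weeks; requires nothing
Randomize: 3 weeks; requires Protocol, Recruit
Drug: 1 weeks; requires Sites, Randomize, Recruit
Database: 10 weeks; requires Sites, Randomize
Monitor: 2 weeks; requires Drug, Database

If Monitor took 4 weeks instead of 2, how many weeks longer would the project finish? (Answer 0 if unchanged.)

2

The binding path is Recruit→Randomize→Database→Monitor = 11+3+10+2 = 26; finish at 26 weeks.
Since Monitor is critical, the +2 change carries straight to that chain (now 28 weeks).
The critical path is still Recruit→Randomize→Database→Monitor; finish is now 28 weeks.
Change in finish: 28 − 26 = +2 weeks.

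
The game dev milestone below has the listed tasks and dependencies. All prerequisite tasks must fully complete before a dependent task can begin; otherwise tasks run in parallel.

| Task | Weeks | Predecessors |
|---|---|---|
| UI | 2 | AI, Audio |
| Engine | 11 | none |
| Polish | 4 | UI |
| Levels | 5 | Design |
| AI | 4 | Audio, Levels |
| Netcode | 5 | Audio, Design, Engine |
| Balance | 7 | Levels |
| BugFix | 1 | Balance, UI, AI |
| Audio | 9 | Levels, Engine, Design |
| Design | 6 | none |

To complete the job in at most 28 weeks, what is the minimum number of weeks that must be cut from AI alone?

2

Current finish: 30 weeks; target: 28.
AI is on every critical path, so each week cut from AI cuts the finish by one (this holds down to a finish of 27).
Need 30 − 28 = 2 weeks off AI → AI becomes 2 weeks, finish becomes 28.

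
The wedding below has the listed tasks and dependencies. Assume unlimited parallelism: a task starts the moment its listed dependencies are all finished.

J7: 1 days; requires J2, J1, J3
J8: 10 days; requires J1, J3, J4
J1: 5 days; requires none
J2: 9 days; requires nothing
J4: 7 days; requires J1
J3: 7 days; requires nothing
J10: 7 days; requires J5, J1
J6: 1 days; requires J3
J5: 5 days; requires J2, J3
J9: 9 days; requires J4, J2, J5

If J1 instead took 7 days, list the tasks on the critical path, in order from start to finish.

Critical path before the change: J2→J5→J9 = 9+5+9 = 23 giving 23 days.
J1 is off the critical path — its longest chain is 22 days, giving 1 of slack.
New critical path: J1→J4→J8 = 7+7+10 = 24 ⇒ 24 days.

J1, J4, J8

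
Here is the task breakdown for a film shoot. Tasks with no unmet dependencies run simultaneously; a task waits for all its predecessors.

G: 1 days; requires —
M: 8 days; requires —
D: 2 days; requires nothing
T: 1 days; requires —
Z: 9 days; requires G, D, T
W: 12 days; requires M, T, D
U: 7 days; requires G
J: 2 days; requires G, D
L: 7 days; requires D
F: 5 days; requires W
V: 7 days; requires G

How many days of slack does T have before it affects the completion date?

Critical path: M→W→F = 8+12+5 = 25, so the finish is 25 days.
Longest path through T: 18 days (earliest finish 1, latest finish 8).
Float = 25 − 18 = 7.

7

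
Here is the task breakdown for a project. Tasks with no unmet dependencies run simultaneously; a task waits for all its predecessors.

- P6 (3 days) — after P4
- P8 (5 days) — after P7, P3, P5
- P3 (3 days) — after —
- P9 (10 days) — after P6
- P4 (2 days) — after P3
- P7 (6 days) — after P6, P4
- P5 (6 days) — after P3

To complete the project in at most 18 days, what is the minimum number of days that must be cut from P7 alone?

Current finish: 19 days; target: 18.
P7 is on every critical path, so each day cut from P7 cuts the finish by one (this holds down to a finish of 18).
Need 19 − 18 = 1 day off P7 → P7 becomes 5 days, finish becomes 18.

1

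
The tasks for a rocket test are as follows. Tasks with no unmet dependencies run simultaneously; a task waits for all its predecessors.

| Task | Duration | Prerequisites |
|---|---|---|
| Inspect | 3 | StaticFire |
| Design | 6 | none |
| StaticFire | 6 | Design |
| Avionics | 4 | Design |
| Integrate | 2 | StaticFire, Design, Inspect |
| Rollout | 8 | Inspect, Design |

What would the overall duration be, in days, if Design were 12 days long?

29

Critical path before the change: Design→StaticFire→Inspect→Rollout = 6+6+3+8 = 23 giving 23 days.
Design lies on that path, so at 12 days the path becomes 29 days.
That remains the longest chain; total 29 days.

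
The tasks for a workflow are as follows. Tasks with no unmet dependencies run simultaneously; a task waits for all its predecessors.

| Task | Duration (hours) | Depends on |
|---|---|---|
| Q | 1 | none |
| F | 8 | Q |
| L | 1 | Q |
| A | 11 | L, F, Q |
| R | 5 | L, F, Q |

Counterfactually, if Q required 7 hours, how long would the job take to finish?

The binding path is Q→F→A = 1+8+11 = 20; finish at 20 hours.
Q lies on that path, so at 7 hours the path becomes 26 hours.
That remains the longest chain; total 26 hours.

26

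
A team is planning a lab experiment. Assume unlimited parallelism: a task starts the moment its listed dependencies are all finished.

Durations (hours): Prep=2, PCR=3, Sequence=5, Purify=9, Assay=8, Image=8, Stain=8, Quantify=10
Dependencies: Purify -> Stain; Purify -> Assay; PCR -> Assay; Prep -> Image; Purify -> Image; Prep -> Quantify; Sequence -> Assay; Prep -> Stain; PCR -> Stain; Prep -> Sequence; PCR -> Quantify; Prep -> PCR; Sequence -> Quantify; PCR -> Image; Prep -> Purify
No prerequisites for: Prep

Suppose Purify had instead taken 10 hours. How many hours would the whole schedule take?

Baseline: Prep→Purify→Assay = 2+9+8 = 19 → 19 hours.
Purify is on the critical path; changing it to 10 makes that path 20 hours.
The critical path is still Prep→Purify→Assay; finish is now 20 hours.

20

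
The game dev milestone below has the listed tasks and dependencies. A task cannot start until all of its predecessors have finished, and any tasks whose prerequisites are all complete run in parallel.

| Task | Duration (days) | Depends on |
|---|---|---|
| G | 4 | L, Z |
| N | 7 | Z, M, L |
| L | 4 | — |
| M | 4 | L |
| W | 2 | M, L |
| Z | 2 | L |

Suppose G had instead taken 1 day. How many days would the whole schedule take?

15

Critical path before the change: L→M→N = 4+4+7 = 15 giving 15 days.
G is off the critical path — its longest chain is 10 days, giving 5 of slack.
No other chain overtakes it, so the finish is 15 days.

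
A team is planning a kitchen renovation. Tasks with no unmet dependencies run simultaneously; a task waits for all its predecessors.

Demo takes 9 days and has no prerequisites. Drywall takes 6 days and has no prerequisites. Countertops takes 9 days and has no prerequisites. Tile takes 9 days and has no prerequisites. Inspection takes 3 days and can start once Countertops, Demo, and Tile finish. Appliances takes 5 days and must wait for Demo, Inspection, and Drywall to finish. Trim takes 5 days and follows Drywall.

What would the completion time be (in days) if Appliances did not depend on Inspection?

14

Before: longest chain Demo→Inspection→Appliances = 9+3+5 = 17, finish 17.
Without Inspection→Appliances, Appliances's earliest start moves from 12 to 9.
The longest chain is now Demo→Appliances = 9+5 = 14, so the kitchen renovation takes 14 days.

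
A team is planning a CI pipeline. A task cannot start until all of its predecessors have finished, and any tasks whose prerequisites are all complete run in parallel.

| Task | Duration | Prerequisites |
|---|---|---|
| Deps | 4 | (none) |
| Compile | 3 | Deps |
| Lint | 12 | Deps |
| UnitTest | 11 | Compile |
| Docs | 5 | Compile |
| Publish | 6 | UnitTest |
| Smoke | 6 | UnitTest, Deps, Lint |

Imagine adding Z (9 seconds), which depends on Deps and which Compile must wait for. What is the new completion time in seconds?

Originally the plan takes 24 seconds.
With Z inserted, Compile now waits for max(Deps, Z).
New critical path: Deps→Z→Compile→UnitTest→Publish = 4+9+3+11+6 = 33 ⇒ 33 seconds.

33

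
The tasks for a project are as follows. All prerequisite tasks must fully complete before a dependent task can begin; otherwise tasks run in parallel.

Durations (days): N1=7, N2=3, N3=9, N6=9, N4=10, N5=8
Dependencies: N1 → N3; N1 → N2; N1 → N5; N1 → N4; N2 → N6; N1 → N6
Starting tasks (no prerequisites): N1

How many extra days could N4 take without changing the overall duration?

N1→N2→N6 = 7+3+9 = 19 sets the makespan at 19 days.
N4 finishes as early as 17 and must finish by 19.
Float = 19 − 17 = 2.

2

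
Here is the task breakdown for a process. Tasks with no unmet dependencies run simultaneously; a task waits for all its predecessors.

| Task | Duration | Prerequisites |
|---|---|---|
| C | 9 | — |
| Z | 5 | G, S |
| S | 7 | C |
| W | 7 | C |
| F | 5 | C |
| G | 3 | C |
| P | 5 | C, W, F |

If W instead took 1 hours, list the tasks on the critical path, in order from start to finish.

C, S, Z

Critical path before the change: C→W→P = 9+7+5 = 21 giving 21 hours.
W is on the critical path; changing it to 1 makes that path 15 hours.
The binding chain switches to C→S→Z = 9+7+5 = 21; finish 21 hours.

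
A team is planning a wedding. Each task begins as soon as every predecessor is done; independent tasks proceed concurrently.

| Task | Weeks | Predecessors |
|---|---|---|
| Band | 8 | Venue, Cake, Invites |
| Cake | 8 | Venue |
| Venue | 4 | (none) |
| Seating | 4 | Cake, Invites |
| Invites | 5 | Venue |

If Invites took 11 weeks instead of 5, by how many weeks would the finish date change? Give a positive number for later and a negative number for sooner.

Critical path before the change: Venue→Cake→Band = 4+8+8 = 20 giving 20 weeks.
Invites is off the critical path — its longest chain is 17 weeks, giving 3 of slack.
Now Venue→Invites→Band = 4+11+8 = 23 is longest, so the finish becomes 23 weeks.
Change in finish: 23 − 20 = +3 weeks.

3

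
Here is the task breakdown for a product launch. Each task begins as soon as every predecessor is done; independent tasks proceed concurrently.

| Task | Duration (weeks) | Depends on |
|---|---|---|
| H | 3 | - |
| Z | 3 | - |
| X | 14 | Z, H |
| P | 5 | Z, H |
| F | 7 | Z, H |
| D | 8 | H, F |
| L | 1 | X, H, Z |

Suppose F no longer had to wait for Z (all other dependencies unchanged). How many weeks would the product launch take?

Original critical path: H→X→L = 3+14+1 = 18 ⇒ 18 weeks.
Dropping Z→F doesn't change F's earliest start (3); another predecessor still binds.
The longest chain is now H→X→L = 3+14+1 = 18, so the product launch takes 18 weeks.

18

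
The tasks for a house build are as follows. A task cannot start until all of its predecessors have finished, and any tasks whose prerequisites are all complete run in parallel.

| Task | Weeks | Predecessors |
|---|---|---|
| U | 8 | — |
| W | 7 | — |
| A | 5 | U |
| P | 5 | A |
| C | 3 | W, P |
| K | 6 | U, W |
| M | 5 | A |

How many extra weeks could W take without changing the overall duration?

8

The longest chain is U→A→P→C = 8+5+5+3 = 21; overall finish 21 weeks.
The longest chain containing W totals 13 weeks.
So W can slip 15 − 7 = 8 weeks.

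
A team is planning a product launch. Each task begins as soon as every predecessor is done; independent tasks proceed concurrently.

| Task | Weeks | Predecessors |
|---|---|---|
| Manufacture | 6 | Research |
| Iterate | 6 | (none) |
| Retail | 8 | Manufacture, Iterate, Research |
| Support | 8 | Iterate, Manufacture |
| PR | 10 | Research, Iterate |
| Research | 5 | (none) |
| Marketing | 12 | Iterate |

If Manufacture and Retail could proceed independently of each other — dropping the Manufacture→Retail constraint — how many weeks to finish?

Original critical path: Research→Manufacture→Retail = 5+6+8 = 19 ⇒ 19 weeks.
Without Manufacture→Retail, Retail's earliest start moves from 11 to 6.
The longest chain is now Research→Manufacture→Support = 5+6+8 = 19, so the schedule takes 19 weeks.

19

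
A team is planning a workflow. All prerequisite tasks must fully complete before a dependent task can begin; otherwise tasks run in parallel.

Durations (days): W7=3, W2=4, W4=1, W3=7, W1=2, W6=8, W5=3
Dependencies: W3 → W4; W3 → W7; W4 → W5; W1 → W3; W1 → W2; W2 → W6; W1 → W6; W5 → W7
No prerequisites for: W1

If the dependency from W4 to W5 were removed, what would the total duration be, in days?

Before: longest chain W1→W3→W4→W5→W7 = 2+7+1+3+3 = 16, finish 16.
Without W4→W5, W5's earliest start moves from 10 to 0.
New critical path: W1→W2→W6 = 2+4+8 = 14 ⇒ 14 days.

14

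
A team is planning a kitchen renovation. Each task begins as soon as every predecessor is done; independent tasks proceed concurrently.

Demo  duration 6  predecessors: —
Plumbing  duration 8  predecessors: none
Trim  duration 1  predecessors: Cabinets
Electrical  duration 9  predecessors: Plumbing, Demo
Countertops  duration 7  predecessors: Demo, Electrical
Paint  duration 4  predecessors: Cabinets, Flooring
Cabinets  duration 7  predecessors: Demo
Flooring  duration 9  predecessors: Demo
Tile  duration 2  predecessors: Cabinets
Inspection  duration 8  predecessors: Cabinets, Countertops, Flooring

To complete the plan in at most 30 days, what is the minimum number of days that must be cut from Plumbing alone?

2

Current finish: 32 days; target: 30.
Plumbing is on every critical path, so each day cut from Plumbing cuts the finish by one (this holds down to a finish of 30).
Need 32 − 30 = 2 days off Plumbing → Plumbing becomes 6 days, finish becomes 30.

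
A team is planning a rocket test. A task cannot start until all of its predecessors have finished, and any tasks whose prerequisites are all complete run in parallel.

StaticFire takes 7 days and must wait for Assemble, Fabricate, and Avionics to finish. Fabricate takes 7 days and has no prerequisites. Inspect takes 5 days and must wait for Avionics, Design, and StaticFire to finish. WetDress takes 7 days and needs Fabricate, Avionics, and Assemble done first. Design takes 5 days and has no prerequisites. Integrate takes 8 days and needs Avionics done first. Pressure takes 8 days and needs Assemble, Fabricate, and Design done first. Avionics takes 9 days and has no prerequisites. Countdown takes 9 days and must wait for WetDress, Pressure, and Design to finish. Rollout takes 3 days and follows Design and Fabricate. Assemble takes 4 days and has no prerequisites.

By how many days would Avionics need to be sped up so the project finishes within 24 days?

1

Current finish: 25 days; target: 24.
Avionics is on every critical path, so each day cut from Avionics cuts the finish by one (this holds down to a finish of 24).
Need 25 − 24 = 1 day off Avionics → Avionics becomes 8 days, finish becomes 24.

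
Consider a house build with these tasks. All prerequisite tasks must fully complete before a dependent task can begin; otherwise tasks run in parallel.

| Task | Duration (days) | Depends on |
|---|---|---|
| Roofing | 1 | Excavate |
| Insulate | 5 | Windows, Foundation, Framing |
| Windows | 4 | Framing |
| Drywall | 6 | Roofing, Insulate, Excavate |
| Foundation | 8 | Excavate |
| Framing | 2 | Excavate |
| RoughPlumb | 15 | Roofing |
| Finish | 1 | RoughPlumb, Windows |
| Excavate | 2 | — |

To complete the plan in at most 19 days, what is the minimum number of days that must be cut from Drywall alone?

Current finish: 21 days; target: 19.
Drywall is on every critical path, so each day cut from Drywall cuts the finish by one (this holds down to a finish of 19).
Need 21 − 19 = 2 days off Drywall → Drywall becomes 4 days, finish becomes 19.

2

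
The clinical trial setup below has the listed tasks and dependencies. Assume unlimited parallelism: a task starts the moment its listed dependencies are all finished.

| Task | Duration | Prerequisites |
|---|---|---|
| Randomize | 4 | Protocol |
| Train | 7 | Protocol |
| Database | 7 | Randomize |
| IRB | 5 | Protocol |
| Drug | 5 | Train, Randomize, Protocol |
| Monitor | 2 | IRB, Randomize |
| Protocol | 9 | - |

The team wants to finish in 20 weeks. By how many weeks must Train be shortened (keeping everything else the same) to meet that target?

Current finish: 21 weeks; target: 20.
Train is on every critical path, so each week cut from Train cuts the finish by one (this holds down to a finish of 20).
Need 21 − 20 = 1 week off Train → Train becomes 6 weeks, finish becomes 20.

1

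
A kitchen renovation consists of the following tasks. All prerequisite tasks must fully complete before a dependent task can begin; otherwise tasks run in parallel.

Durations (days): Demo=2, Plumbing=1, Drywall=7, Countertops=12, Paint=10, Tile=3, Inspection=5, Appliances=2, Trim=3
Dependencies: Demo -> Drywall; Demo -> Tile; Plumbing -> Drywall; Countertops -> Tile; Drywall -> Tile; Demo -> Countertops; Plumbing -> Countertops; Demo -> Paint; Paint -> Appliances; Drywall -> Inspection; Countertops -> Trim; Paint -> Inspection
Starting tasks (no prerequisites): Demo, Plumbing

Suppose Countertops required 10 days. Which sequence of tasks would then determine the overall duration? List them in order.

Demo, Paint, Inspection

Actual critical path: Demo→Countertops→Tile = 2+12+3 = 17 ⇒ 17 days.
Countertops is on the critical path; changing it to 10 makes that path 15 days.
New critical path: Demo→Paint→Inspection = 2+10+5 = 17 ⇒ 17 days.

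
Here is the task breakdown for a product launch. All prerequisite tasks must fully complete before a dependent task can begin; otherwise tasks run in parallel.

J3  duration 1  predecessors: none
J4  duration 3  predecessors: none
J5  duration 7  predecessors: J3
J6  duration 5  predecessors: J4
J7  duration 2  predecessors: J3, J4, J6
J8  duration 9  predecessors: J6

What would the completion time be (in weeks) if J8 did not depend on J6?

10

Original critical path: J4→J6→J8 = 3+5+9 = 17 ⇒ 17 weeks.
Without J6→J8, J8's earliest start moves from 8 to 0.
After: J4→J6→J7 = 3+5+2 = 10 → 10 weeks.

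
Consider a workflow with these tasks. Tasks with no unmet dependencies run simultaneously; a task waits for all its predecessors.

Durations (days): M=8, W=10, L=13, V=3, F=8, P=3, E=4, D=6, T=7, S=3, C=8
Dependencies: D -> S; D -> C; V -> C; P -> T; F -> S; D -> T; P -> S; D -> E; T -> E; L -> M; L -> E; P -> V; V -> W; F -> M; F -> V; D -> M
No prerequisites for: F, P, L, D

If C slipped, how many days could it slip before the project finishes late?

2

F→V→W = 8+3+10 = 21 sets the makespan at 21 days.
The longest chain containing C totals 19 days.
So C can slip 21 − 19 = 2 days.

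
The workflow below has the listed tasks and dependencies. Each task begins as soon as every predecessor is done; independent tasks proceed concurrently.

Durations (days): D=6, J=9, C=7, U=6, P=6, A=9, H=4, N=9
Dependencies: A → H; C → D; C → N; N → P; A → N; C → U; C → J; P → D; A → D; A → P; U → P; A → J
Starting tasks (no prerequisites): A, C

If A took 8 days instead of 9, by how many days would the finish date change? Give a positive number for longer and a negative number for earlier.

-1

Critical path before the change: A→N→P→D = 9+9+6+6 = 30 giving 30 days.
A lies on that path, so at 8 days the path becomes 29 days.
No other chain overtakes it, so the finish is 29 days.
Change in finish: 29 − 30 = -1 days.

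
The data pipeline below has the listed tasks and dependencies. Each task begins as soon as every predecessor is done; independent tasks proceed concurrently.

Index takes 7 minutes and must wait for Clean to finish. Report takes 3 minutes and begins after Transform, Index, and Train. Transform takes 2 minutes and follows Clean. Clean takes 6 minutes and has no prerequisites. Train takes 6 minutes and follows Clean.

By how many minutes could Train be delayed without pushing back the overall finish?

Clean→Index→Report = 6+7+3 = 16 sets the makespan at 16 minutes.
Longest path through Train: 15 minutes (earliest finish 12, latest finish 13).
So Train can slip 13 − 12 = 1 minute.

1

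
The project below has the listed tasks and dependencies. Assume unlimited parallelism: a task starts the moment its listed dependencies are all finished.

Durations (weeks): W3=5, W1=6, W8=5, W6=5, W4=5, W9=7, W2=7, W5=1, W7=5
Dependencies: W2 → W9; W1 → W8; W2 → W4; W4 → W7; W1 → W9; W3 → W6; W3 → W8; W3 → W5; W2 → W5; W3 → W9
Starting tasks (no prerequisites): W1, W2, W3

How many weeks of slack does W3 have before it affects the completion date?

5

Critical path: W2→W4→W7 = 7+5+5 = 17, so the finish is 17 weeks.
Longest path through W3: 12 weeks (earliest finish 5, latest finish 10).
Slack of W3 = 5 − 0 = 5 weeks.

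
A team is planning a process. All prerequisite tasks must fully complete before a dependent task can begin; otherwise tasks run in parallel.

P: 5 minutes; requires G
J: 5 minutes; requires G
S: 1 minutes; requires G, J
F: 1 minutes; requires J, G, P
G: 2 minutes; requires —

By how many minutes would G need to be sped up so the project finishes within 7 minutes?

1

Current finish: 8 minutes; target: 7.
G is on every critical path, so each minute cut from G cuts the finish by one (this holds down to a finish of 7).
Need 8 − 7 = 1 minute off G → G becomes 1 minute, finish becomes 7.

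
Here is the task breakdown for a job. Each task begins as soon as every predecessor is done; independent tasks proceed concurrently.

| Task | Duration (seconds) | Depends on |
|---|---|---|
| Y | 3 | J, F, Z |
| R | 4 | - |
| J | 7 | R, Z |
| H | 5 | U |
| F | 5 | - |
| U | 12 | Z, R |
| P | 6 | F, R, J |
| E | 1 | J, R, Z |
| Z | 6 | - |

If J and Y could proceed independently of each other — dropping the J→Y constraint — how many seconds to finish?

Original critical path: Z→U→H = 6+12+5 = 23 ⇒ 23 seconds.
Without J→Y, Y's earliest start moves from 13 to 6.
The longest chain is now Z→U→H = 6+12+5 = 23, so the job takes 23 seconds.

23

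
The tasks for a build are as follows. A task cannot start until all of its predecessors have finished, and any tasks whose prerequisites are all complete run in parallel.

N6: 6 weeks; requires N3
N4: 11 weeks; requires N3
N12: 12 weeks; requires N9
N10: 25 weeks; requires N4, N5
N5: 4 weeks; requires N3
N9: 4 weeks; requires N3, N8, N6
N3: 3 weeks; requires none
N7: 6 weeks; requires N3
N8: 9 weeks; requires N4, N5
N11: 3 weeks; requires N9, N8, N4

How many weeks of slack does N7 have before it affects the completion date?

N3→N4→N8→N9→N12 = 3+11+9+4+12 = 39 sets the makespan at 39 weeks.
Longest path through N7: 9 weeks (earliest finish 9, latest finish 39).
So N7 can slip 39 − 9 = 30 weeks.

30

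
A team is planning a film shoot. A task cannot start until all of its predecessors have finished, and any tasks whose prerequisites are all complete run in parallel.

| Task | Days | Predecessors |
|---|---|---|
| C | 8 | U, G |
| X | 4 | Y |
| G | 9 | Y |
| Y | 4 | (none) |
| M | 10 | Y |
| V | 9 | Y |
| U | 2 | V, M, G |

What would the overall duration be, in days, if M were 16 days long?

30

Baseline: Y→M→U→C = 4+10+2+8 = 24 → 24 days.
M is on the critical path; changing it to 16 makes that path 30 days.
No other chain overtakes it, so the finish is 30 days.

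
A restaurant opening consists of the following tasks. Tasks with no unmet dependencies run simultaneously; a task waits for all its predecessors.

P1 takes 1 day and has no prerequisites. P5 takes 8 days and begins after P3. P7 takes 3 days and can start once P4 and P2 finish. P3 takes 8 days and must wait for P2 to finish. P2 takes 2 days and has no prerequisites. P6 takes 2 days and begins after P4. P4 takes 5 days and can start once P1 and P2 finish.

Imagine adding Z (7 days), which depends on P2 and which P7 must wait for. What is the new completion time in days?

18

Originally the schedule takes 18 days.
With Z inserted, P7 now waits for max(P4, P2, Z).
New critical path: P2→P3→P5 = 2+8+8 = 18 ⇒ 18 days.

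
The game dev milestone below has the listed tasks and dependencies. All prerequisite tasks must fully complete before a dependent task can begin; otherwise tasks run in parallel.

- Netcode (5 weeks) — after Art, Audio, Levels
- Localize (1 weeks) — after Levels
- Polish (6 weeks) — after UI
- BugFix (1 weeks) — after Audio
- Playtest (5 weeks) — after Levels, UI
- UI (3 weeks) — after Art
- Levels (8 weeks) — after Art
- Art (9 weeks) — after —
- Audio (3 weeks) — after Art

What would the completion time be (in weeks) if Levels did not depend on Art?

Before: longest chain Art→Levels→Netcode = 9+8+5 = 22, finish 22.
Without Art→Levels, Levels's earliest start moves from 9 to 0.
New critical path: Art→UI→Polish = 9+3+6 = 18 ⇒ 18 weeks.

18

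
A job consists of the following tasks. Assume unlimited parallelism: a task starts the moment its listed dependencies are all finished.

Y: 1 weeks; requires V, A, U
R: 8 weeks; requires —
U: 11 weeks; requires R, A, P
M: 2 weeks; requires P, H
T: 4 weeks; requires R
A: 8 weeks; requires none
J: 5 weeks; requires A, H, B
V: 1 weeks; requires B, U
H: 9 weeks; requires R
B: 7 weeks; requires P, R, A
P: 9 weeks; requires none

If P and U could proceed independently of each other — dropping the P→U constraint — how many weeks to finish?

22

Before: longest chain R→H→J = 8+9+5 = 22, finish 22.
Without P→U, U's earliest start moves from 9 to 8.
The longest chain is now R→H→J = 8+9+5 = 22, so the schedule takes 22 weeks.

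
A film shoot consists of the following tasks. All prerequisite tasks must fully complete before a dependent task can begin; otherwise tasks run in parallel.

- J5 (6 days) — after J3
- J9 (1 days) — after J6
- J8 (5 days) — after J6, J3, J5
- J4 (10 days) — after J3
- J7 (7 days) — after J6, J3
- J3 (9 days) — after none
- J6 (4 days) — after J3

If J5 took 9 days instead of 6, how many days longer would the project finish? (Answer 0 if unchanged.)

3

Baseline: J3→J5→J8 = 9+6+5 = 20 → 20 days.
J5 is on the critical path; changing it to 9 makes that path 23 days.
That remains the longest chain; total 23 days.
Change in finish: 23 − 20 = +3 days.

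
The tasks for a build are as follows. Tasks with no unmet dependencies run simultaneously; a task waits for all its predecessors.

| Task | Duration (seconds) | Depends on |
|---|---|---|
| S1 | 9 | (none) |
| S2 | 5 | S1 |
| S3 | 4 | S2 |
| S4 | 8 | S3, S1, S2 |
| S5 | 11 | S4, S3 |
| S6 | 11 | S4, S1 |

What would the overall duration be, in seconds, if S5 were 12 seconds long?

As given, the longest chain is S1→S2→S3→S4→S5 = 9+5+4+8+11 = 37, so the finish is 37 seconds.
Since S5 is critical, the +1 change carries straight to that chain (now 38 seconds).
No other chain overtakes it, so the finish is 38 seconds.

38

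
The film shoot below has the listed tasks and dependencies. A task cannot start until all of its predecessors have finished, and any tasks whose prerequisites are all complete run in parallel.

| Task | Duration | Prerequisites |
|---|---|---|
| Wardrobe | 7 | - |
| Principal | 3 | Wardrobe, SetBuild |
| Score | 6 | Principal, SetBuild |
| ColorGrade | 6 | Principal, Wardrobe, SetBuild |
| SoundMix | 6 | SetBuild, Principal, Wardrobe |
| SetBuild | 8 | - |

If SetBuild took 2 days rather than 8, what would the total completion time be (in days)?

The binding path is SetBuild→Principal→Score = 8+3+6 = 17; finish at 17 days.
Since SetBuild is critical, the -6 change carries straight to that chain (now 11 days).
The binding chain switches to Wardrobe→Principal→Score = 7+3+6 = 16; finish 16 days.

16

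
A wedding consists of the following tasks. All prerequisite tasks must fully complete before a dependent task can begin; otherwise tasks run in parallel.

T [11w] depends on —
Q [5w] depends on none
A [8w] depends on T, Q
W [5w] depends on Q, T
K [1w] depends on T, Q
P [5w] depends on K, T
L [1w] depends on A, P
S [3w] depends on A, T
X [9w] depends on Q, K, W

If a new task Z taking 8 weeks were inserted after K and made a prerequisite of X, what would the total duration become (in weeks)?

29

Originally the schedule takes 25 weeks.
With Z inserted, X now waits for max(Q, K, W, Z).
New critical path: T→K→Z→X = 11+1+8+9 = 29 ⇒ 29 weeks.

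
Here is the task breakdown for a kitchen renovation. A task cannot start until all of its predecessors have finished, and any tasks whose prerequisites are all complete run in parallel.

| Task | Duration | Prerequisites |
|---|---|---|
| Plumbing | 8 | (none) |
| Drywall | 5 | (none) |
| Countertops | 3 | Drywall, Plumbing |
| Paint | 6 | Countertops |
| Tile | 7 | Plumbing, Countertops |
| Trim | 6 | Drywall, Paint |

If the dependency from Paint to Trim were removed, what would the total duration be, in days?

18

With the dependency in place, Plumbing→Countertops→Paint→Trim = 8+3+6+6 = 23 sets the finish at 23 days.
Without Paint→Trim, Trim's earliest start moves from 17 to 5.
New critical path: Plumbing→Countertops→Tile = 8+3+7 = 18 ⇒ 18 days.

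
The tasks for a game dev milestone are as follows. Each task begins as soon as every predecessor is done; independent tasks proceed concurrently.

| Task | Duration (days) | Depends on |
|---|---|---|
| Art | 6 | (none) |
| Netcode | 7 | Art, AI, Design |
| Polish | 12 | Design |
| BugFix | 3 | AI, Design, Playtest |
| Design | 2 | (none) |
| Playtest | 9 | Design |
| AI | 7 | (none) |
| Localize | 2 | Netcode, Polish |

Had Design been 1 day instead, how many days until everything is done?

Baseline: Design→Polish→Localize = 2+12+2 = 16 → 16 days.
Design lies on that path, so at 1 day the path becomes 15 days.
The binding chain switches to AI→Netcode→Localize = 7+7+2 = 16; finish 16 days.

16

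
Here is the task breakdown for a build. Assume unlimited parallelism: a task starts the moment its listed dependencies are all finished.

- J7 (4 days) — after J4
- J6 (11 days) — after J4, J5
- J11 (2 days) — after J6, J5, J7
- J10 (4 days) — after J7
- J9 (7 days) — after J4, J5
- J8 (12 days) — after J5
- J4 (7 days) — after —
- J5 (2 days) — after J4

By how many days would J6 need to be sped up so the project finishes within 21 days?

1

Current finish: 22 days; target: 21.
J6 is on every critical path, so each day cut from J6 cuts the finish by one (this holds down to a finish of 21).
Need 22 − 21 = 1 day off J6 → J6 becomes 10 days, finish becomes 21.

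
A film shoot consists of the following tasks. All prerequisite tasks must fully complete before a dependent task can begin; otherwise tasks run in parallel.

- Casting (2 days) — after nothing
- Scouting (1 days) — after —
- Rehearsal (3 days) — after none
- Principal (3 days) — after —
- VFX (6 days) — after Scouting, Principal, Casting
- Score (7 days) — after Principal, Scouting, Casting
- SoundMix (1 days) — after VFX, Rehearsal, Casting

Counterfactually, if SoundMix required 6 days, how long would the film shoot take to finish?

15

As given, the longest chain is Principal→VFX→SoundMix = 3+6+1 = 10, so the finish is 10 days.
Since SoundMix is critical, the +5 change carries straight to that chain (now 15 days).
The critical path is still Principal→VFX→SoundMix; finish is now 15 days.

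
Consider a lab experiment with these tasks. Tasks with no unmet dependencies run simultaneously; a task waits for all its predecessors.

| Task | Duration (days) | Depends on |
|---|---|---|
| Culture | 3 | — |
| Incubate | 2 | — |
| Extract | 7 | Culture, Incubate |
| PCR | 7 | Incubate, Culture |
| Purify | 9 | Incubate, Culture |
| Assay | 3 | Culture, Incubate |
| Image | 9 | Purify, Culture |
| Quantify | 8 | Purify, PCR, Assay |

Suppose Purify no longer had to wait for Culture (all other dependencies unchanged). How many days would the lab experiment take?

20

Original critical path: Culture→Purify→Image = 3+9+9 = 21 ⇒ 21 days.
Without Culture→Purify, Purify's earliest start moves from 3 to 2.
The longest chain is now Incubate→Purify→Image = 2+9+9 = 20, so the lab experiment takes 20 days.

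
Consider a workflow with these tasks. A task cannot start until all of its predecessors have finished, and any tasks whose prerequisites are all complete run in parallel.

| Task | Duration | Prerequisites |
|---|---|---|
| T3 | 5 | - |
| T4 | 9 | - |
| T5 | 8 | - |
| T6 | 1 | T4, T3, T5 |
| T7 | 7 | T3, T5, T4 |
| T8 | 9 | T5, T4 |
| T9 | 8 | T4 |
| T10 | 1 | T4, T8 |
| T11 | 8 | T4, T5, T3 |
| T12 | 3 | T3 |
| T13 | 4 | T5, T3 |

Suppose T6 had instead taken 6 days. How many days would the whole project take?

Baseline: T4→T8→T10 = 9+9+1 = 19 → 19 days.
T6 has 9 days of float (longest path through it is 10).
The critical path is still T4→T8→T10; finish is now 19 days.

19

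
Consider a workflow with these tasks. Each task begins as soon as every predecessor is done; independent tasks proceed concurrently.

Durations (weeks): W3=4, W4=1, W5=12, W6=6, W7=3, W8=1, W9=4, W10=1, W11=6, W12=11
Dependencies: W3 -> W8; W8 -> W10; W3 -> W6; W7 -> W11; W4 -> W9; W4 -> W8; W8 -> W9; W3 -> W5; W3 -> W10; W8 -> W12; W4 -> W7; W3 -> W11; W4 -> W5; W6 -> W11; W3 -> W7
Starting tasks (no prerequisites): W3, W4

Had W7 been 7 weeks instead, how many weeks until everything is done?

17

As given, the longest chain is W3→W5 = 4+12 = 16, so the finish is 16 weeks.
The longest path through W7 is only 13 weeks, so W7 has float 3.
The binding chain switches to W3→W7→W11 = 4+7+6 = 17; finish 17 weeks.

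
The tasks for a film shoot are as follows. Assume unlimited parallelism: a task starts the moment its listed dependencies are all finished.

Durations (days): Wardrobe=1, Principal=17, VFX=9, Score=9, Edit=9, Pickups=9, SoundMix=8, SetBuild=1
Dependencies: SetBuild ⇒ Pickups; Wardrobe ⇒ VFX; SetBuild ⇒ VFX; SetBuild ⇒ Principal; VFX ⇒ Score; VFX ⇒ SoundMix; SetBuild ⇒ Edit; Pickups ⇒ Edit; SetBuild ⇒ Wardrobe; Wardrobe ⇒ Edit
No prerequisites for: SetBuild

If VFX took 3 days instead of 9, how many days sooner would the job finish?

1

As given, the longest chain is SetBuild→Wardrobe→VFX→Score = 1+1+9+9 = 20, so the finish is 20 days.
VFX lies on that path, so at 3 days the path becomes 14 days.
The binding chain switches to SetBuild→Pickups→Edit = 1+9+9 = 19; finish 19 days.
Change in finish: 19 − 20 = -1 days.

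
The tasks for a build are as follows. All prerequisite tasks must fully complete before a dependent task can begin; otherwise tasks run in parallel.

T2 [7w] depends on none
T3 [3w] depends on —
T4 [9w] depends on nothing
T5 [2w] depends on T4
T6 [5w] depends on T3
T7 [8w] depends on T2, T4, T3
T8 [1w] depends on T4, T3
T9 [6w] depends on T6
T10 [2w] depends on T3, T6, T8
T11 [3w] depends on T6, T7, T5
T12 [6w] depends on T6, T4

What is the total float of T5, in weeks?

The longest chain is T4→T7→T11 = 9+8+3 = 20; overall finish 20 weeks.
T5 finishes as early as 11 and must finish by 17.
So T5 can slip 17 − 11 = 6 weeks.

6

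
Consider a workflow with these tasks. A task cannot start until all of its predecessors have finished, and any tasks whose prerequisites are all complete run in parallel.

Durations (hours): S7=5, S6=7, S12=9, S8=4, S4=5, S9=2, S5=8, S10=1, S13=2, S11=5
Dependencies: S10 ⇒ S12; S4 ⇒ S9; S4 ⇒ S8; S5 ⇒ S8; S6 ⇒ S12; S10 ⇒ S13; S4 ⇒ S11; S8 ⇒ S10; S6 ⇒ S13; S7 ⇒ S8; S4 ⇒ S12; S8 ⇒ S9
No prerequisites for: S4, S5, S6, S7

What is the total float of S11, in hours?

S5→S8→S10→S12 = 8+4+1+9 = 22 sets the makespan at 22 hours.
The longest chain containing S11 totals 10 hours.
So S11 can slip 22 − 10 = 12 hours.

12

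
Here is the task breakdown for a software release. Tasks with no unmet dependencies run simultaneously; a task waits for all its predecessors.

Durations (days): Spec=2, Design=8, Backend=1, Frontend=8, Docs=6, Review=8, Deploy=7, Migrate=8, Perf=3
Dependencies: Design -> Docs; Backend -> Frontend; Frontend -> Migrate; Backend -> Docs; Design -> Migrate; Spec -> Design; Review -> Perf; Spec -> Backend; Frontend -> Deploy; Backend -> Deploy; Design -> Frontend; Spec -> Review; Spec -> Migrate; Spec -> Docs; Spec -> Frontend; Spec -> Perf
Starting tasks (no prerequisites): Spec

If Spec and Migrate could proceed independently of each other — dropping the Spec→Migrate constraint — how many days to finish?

Original critical path: Spec→Design→Frontend→Migrate = 2+8+8+8 = 26 ⇒ 26 days.
Dropping Spec→Migrate doesn't change Migrate's earliest start (18); another predecessor still binds.
New critical path: Spec→Design→Frontend→Migrate = 2+8+8+8 = 26 ⇒ 26 days.

26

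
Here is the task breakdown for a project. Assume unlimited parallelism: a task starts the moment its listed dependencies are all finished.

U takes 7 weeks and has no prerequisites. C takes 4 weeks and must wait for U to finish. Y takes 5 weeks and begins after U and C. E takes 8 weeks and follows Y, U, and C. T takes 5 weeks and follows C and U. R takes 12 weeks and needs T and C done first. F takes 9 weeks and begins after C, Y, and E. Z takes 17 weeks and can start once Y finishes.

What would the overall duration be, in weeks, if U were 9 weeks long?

Critical path before the change: U→C→Y→E→F = 7+4+5+8+9 = 33 giving 33 weeks.
U lies on that path, so at 9 weeks the path becomes 35 weeks.
That remains the longest chain; total 35 weeks.

35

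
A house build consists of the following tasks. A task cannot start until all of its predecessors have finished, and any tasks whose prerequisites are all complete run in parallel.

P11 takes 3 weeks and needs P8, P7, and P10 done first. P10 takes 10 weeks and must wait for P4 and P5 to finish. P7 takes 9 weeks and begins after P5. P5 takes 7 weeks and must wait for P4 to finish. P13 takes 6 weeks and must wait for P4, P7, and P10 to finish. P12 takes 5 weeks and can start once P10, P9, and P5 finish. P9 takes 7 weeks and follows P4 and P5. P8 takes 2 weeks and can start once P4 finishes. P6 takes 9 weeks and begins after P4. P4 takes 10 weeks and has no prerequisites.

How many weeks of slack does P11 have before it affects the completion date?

3

Critical path: P4→P5→P10→P13 = 10+7+10+6 = 33, so the finish is 33 weeks.
The longest chain containing P11 totals 30 weeks.
So P11 can slip 33 − 30 = 3 weeks.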